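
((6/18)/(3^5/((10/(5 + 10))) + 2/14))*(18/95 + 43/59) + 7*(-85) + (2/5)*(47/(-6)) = -51344037202/85840575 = -598.13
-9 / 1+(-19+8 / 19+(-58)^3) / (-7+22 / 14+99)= -26064372 / 12445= -2094.36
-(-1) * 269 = 269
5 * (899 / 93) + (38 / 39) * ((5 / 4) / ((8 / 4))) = 2545 / 52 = 48.94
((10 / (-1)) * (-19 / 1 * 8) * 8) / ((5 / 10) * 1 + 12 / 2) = 24320 / 13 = 1870.77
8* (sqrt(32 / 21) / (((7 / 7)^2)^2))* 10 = 320* sqrt(42) / 21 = 98.75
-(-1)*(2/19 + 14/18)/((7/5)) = 755/1197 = 0.63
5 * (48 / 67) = 240 / 67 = 3.58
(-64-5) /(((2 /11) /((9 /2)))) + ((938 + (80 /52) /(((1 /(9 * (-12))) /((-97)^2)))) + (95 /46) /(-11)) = -20577450581 /13156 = -1564111.48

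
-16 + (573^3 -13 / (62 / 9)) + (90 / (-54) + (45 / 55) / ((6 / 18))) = 384919094797 / 2046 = 188132499.90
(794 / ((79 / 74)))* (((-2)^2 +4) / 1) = 470048 / 79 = 5949.97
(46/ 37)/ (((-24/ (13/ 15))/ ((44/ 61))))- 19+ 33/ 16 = -27576739/ 1625040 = -16.97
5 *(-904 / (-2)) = 2260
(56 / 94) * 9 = 252 / 47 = 5.36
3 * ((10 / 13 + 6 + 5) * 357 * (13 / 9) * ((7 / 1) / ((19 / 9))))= 1147041 / 19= 60370.58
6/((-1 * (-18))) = 1/3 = 0.33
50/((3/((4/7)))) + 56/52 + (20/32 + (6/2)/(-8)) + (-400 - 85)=-517771/1092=-474.15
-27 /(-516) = 9 /172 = 0.05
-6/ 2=-3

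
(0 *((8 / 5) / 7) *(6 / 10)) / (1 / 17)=0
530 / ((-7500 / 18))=-159 / 125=-1.27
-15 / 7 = -2.14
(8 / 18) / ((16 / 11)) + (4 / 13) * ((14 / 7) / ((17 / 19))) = 7903 / 7956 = 0.99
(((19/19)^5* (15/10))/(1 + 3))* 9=27/8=3.38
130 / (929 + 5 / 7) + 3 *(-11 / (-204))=33367 / 110636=0.30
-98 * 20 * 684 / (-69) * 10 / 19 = 235200 / 23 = 10226.09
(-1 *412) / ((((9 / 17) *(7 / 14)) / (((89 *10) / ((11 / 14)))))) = -1763027.07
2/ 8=1/ 4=0.25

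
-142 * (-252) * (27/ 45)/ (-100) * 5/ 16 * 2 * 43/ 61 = -577017/ 6100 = -94.59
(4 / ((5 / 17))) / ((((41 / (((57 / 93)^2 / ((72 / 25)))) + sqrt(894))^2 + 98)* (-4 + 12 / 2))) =2269235924571179875 / 32122350010205514231784 -922246285978125* sqrt(894) / 2072409678077775111728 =0.00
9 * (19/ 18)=19/ 2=9.50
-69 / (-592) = 69 / 592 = 0.12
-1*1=-1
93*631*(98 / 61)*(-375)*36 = -77637609000 / 61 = -1272747688.52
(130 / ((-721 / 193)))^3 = -15794358229000 / 374805361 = -42140.16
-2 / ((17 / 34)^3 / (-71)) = 1136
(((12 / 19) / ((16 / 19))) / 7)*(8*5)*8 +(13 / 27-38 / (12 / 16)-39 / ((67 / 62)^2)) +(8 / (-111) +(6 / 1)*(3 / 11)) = -16482031213 / 345307347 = -47.73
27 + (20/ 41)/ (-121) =133927/ 4961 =27.00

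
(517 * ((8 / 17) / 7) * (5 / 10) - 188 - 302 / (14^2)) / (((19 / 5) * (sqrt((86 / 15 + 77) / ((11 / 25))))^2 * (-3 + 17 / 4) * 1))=-18930318 / 98206535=-0.19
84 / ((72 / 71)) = 497 / 6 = 82.83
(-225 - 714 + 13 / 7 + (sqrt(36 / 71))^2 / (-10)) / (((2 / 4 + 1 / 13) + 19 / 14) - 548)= 15138019 / 8820330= 1.72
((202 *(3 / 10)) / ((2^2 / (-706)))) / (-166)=106959 / 1660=64.43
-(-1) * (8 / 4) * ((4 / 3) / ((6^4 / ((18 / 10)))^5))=0.00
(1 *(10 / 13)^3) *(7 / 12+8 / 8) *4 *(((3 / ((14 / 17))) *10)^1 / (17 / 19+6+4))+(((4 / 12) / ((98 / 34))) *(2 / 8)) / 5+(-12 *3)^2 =581904189401 / 445683420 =1305.64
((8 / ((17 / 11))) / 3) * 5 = 440 / 51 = 8.63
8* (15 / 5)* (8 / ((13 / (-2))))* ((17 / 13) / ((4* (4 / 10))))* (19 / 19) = -4080 / 169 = -24.14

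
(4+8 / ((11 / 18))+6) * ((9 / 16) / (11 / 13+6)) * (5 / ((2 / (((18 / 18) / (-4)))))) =-74295 / 62656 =-1.19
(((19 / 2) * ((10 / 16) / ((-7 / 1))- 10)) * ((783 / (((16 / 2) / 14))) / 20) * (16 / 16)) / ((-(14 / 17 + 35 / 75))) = 428680755 / 84224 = 5089.77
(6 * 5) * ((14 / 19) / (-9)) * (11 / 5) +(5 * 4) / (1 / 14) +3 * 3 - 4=15937 / 57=279.60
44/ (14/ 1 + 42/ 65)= 715/ 238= 3.00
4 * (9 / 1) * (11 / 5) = 79.20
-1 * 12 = -12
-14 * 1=-14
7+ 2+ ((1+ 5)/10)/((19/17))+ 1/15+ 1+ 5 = 4447/285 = 15.60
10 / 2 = 5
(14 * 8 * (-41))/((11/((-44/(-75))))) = -18368/75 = -244.91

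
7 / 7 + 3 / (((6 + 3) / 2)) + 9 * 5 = 140 / 3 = 46.67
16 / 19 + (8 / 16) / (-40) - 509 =-772419 / 1520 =-508.17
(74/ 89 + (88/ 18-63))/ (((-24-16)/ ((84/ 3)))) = 321167/ 8010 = 40.10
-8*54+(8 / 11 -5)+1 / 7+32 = -31118 / 77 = -404.13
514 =514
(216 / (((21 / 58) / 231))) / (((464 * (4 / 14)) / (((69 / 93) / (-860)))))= -47817 / 53320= -0.90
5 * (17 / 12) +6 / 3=9.08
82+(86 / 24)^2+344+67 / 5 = 325613 / 720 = 452.24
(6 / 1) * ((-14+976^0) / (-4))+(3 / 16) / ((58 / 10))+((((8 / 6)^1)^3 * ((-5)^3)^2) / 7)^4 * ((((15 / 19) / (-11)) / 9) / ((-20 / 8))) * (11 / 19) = 928000000012524132491088589 / 641200206980592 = 1447285870948.90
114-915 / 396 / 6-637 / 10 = 197663 / 3960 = 49.91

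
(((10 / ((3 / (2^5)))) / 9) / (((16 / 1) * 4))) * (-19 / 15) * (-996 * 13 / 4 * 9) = 20501 / 3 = 6833.67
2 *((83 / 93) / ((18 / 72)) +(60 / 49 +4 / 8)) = 10.59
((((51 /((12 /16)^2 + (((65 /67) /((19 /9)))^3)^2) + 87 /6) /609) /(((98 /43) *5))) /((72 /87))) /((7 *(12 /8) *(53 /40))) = 0.00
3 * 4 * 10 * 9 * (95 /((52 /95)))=2436750 /13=187442.31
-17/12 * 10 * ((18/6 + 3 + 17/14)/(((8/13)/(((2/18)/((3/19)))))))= -2120495/18144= -116.87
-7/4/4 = -7/16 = -0.44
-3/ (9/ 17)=-17/ 3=-5.67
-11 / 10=-1.10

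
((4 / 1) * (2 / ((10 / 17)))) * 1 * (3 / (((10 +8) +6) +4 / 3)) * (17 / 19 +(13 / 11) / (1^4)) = 66402 / 19855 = 3.34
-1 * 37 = -37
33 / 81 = 11 / 27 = 0.41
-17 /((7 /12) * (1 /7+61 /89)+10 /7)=-10591 /1191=-8.89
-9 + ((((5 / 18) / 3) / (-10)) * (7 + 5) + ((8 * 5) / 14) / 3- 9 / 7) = -85 / 9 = -9.44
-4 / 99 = -0.04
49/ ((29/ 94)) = 4606/ 29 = 158.83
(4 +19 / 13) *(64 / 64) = 71 / 13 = 5.46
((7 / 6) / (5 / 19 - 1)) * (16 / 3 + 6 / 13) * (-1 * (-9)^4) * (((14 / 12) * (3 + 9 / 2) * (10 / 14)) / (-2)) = -39129075 / 208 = -188120.55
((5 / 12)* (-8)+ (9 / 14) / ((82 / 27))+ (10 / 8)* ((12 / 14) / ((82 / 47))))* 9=-6477 / 287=-22.57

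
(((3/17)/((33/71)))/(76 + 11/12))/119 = 12/289289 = 0.00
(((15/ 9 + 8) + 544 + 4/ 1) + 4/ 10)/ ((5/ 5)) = 8371/ 15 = 558.07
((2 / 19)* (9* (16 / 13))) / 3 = 96 / 247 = 0.39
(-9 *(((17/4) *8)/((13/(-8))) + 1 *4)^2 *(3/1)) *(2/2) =-1306800/169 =-7732.54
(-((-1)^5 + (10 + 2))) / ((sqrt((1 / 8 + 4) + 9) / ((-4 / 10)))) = 44 * sqrt(210) / 525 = 1.21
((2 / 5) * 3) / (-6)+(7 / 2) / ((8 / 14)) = 237 / 40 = 5.92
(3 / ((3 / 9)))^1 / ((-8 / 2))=-2.25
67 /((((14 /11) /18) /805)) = 762795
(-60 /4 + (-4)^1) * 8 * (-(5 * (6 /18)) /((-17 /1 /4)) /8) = -380 /51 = -7.45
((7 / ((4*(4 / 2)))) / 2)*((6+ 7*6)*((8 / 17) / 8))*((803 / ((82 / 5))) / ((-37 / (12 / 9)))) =-56210 / 25789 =-2.18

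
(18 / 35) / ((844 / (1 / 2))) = 9 / 29540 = 0.00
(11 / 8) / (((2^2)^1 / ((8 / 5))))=11 / 20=0.55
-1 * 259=-259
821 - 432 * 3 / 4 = 497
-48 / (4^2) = -3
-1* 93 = -93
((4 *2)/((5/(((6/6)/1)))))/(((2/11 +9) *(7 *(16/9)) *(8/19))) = 0.03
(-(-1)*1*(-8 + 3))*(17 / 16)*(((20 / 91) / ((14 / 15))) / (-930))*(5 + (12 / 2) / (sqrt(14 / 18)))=2125 / 315952 + 3825*sqrt(7) / 1105832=0.02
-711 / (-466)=711 / 466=1.53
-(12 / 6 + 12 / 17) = -46 / 17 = -2.71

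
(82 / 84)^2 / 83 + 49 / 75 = 2433421 / 3660300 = 0.66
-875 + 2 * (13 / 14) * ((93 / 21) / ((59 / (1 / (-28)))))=-70829903 / 80948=-875.00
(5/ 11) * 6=30/ 11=2.73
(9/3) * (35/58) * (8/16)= 105/116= 0.91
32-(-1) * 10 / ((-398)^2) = 2534469 / 79202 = 32.00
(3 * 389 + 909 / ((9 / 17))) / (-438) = -1442 / 219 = -6.58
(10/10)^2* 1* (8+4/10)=42/5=8.40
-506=-506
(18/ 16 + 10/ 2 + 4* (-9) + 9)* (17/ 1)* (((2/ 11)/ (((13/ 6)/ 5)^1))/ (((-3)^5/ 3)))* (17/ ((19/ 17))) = 4102355/ 146718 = 27.96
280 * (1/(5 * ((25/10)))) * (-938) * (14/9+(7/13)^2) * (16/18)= -2359137536/68445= -34467.64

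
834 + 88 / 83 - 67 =63749 / 83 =768.06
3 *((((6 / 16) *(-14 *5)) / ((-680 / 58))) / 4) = 1827 / 1088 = 1.68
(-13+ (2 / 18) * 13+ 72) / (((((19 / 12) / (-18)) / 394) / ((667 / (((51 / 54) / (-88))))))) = 319696920576 / 19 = 16826153714.53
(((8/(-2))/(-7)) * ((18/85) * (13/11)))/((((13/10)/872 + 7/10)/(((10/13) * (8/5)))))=669696/2669051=0.25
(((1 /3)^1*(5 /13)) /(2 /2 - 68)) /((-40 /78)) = 1 /268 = 0.00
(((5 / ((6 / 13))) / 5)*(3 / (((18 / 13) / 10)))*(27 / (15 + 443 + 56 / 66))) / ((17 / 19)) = 1589445 / 514828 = 3.09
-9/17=-0.53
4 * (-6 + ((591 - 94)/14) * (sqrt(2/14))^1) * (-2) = 48 - 284 * sqrt(7)/7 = -59.34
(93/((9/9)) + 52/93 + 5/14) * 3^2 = 366837/434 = 845.25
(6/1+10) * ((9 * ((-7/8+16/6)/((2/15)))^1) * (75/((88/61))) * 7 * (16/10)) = 12393675/11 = 1126697.73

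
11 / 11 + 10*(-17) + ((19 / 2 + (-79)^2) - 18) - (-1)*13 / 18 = 54578 / 9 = 6064.22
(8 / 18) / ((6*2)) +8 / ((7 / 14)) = 16.04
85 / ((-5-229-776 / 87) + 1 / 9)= -22185 / 63373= -0.35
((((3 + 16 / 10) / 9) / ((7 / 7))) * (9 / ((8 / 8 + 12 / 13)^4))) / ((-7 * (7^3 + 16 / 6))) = -1970709 / 14177734375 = -0.00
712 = 712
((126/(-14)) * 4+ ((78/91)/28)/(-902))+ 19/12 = -2281724/66297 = -34.42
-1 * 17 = -17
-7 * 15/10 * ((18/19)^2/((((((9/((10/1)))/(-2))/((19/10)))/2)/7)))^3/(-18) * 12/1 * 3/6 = -3584673792/6859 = -522623.38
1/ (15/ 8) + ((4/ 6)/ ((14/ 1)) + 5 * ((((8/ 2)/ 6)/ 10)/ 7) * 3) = 76/ 105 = 0.72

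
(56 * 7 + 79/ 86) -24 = 31727/ 86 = 368.92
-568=-568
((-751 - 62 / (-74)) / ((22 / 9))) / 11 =-124902 / 4477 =-27.90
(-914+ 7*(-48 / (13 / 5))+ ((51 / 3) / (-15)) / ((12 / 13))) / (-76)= 2444033 / 177840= 13.74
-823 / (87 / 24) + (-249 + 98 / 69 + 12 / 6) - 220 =-1385921 / 2001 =-692.61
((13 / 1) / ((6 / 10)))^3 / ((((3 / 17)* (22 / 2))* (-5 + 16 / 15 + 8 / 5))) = -4668625 / 2079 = -2245.61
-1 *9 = -9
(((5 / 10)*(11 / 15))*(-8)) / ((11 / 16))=-64 / 15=-4.27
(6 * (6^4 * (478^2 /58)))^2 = 789158246164107264 /841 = 938357010896679.27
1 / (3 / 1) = 0.33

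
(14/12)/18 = 7/108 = 0.06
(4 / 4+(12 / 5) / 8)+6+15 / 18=122 / 15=8.13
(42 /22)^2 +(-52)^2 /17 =334681 /2057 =162.70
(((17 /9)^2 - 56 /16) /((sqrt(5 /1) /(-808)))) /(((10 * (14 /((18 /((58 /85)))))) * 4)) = -18887 * sqrt(5) /36540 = -1.16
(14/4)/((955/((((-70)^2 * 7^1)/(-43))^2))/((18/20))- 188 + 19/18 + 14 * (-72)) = -82354300/28116764549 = -0.00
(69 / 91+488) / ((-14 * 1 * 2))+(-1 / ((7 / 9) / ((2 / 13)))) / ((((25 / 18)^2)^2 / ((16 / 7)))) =-17494760477 / 995312500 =-17.58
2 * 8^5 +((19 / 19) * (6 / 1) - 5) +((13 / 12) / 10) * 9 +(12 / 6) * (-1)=2621439 / 40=65535.98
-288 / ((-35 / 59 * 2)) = 8496 / 35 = 242.74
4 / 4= 1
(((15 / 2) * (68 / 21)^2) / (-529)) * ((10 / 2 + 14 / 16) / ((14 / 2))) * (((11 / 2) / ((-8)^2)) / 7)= -747065 / 487729536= -0.00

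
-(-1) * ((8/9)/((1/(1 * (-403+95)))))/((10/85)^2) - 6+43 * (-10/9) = -178508/9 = -19834.22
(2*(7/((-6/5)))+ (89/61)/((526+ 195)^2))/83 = -1109860268/7895864949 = -0.14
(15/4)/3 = 5/4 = 1.25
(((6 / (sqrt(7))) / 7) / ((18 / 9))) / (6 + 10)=3 * sqrt(7) / 784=0.01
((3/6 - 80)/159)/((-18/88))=22/9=2.44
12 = 12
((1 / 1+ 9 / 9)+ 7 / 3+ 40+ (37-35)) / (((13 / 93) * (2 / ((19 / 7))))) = 81871 / 182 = 449.84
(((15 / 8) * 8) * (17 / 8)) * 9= 2295 / 8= 286.88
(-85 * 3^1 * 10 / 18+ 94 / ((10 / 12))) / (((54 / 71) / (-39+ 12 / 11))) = 4273277 / 2970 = 1438.81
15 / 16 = 0.94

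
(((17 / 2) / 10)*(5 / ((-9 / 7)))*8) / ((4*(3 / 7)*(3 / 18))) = -92.56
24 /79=0.30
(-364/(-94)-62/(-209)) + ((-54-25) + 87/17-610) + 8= -112170086/166991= -671.71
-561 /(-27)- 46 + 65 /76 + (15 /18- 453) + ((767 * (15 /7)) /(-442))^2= -2240916157 /4843062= -462.71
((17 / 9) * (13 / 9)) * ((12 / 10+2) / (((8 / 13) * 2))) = 2873 / 405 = 7.09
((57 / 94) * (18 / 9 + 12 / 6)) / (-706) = -57 / 16591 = -0.00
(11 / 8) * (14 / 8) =77 / 32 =2.41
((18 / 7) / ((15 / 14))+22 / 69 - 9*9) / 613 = -27007 / 211485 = -0.13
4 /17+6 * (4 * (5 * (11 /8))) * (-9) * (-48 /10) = 121180 /17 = 7128.24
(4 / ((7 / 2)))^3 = 512 / 343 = 1.49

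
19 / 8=2.38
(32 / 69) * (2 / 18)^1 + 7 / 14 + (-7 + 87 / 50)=-73099 / 15525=-4.71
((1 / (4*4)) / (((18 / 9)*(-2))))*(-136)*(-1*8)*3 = -51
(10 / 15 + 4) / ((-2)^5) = -7 / 48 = -0.15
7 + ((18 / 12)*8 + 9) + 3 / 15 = 141 / 5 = 28.20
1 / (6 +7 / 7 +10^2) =0.01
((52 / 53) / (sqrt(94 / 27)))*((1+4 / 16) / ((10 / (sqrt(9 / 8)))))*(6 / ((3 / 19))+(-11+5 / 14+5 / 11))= 501111*sqrt(141) / 3068912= 1.94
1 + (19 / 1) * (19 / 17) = 378 / 17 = 22.24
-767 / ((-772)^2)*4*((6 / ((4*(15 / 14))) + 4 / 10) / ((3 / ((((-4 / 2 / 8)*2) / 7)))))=2301 / 10429720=0.00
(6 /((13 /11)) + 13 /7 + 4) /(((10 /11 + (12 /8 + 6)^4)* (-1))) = -35024 /10138037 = -0.00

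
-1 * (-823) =823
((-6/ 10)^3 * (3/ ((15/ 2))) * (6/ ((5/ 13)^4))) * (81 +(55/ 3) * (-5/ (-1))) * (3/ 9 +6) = -10119505032/ 390625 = -25905.93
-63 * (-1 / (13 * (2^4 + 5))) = 0.23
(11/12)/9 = 11/108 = 0.10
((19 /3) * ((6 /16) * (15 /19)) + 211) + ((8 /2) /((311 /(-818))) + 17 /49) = 202.70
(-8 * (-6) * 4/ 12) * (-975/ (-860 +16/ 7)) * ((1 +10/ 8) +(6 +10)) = 498225/ 1501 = 331.93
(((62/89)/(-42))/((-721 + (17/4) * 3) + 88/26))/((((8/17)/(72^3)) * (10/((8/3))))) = 568249344/114174095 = 4.98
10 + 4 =14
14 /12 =7 /6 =1.17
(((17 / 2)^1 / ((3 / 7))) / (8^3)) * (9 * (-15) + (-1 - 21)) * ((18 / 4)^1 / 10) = -56049 / 20480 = -2.74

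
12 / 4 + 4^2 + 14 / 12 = 121 / 6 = 20.17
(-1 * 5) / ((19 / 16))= -80 / 19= -4.21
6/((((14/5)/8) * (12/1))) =10/7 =1.43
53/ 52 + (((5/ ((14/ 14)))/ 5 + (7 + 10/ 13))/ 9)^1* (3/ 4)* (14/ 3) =691/ 156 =4.43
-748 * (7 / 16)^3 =-64141 / 1024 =-62.64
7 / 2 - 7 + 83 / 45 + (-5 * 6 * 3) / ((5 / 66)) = -107069 / 90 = -1189.66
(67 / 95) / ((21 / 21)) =67 / 95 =0.71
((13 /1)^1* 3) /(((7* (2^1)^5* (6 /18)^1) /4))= 117 /56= 2.09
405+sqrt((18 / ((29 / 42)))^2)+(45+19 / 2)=28163 / 58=485.57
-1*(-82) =82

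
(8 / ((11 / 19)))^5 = 81136812032 / 161051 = 503795.77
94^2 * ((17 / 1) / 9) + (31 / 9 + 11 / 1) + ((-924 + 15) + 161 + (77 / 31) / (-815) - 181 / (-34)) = 41134519741 / 2577030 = 15961.99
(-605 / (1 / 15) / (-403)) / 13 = 9075 / 5239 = 1.73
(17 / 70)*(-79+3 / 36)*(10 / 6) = -16099 / 504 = -31.94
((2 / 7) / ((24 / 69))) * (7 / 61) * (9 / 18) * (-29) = -667 / 488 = -1.37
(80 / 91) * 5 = 400 / 91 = 4.40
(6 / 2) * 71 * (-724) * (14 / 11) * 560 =-1209022080 / 11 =-109911098.18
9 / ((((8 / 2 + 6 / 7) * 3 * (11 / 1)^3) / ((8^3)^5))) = 369435906932736 / 22627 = 16327215580.18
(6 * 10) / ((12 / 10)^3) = 625 / 18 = 34.72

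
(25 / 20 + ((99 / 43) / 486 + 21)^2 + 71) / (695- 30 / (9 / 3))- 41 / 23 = -43876643543 / 42472990710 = -1.03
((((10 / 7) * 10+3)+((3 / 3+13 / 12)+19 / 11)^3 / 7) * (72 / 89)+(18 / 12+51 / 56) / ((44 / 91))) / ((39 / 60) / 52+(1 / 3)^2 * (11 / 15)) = 90860855175 / 336660478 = 269.89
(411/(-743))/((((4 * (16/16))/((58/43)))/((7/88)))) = -0.01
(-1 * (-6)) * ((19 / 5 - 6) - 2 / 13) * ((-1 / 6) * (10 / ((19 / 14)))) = 4284 / 247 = 17.34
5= 5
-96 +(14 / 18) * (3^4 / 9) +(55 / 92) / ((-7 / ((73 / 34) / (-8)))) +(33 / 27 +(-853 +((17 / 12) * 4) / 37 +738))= -11817948637 / 58330944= -202.60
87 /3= 29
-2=-2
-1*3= -3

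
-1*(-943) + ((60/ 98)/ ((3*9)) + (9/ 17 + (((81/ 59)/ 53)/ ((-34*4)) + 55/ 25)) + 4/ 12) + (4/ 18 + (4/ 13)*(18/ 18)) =226267411261/ 239027880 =946.62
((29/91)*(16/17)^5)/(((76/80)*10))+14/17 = 2082526734/2454932753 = 0.85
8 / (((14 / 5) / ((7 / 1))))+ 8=28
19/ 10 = 1.90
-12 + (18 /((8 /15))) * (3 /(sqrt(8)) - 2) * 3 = -429 /2 + 1215 * sqrt(2) /16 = -107.11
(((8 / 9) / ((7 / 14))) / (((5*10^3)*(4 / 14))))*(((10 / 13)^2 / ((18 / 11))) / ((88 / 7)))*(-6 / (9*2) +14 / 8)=833 / 16426800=0.00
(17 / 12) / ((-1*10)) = -17 / 120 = -0.14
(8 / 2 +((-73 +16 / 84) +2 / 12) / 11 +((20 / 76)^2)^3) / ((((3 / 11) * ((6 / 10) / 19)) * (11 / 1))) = -94314960155 / 3431873214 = -27.48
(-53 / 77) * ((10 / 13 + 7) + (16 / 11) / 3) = -187673 / 33033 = -5.68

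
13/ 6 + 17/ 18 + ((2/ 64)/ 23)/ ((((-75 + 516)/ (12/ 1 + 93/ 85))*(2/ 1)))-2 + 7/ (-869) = 7556009851/ 6849944640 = 1.10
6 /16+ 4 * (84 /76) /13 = 1413 /1976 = 0.72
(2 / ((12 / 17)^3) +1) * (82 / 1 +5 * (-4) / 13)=3021371 / 5616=537.99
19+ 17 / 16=321 / 16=20.06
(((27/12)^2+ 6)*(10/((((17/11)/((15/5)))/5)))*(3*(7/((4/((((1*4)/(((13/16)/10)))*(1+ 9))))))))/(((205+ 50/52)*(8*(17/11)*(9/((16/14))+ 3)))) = 100.21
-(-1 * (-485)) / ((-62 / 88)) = 21340 / 31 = 688.39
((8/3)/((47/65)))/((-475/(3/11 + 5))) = -6032/147345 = -0.04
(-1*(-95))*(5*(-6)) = -2850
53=53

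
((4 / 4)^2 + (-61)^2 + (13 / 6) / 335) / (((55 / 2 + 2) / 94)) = 703235902 / 59295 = 11859.95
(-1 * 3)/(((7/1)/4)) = -1.71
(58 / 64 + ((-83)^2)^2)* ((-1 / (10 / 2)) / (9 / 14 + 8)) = -10630664107 / 9680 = -1098209.10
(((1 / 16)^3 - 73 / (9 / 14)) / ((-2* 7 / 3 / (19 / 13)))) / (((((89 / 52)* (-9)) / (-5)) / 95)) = 37779579575 / 34449408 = 1096.67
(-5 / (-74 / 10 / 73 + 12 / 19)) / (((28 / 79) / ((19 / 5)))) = -10409435 / 102956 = -101.11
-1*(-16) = 16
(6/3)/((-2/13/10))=-130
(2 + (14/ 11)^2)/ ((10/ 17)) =3723/ 605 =6.15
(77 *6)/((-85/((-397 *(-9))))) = -1650726/85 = -19420.31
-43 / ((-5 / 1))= 43 / 5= 8.60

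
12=12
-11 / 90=-0.12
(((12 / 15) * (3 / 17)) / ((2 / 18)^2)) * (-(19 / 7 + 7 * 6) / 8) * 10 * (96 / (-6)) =1216944 / 119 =10226.42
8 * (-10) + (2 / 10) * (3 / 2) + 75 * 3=1453 / 10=145.30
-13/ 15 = -0.87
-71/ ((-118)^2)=-71/ 13924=-0.01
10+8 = 18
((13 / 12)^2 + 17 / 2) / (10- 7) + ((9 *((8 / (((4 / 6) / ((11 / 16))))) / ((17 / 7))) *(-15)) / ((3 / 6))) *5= -4582.80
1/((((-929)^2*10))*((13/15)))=3/22439066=0.00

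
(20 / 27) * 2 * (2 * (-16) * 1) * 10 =-12800 / 27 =-474.07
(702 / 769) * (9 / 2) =3159 / 769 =4.11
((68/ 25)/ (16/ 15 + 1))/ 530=102/ 41075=0.00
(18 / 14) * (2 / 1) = 18 / 7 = 2.57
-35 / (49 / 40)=-200 / 7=-28.57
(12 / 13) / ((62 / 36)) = 216 / 403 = 0.54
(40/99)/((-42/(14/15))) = -8/891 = -0.01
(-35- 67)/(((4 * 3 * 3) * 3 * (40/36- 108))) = 17/1924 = 0.01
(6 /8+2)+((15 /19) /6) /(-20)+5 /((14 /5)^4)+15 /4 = 4798949 /729904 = 6.57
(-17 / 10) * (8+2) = -17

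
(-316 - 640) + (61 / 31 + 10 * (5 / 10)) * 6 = -914.19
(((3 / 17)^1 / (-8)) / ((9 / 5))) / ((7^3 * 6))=-5 / 839664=-0.00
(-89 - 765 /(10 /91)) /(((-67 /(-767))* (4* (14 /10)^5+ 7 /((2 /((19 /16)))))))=-540773350000 /171983707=-3144.33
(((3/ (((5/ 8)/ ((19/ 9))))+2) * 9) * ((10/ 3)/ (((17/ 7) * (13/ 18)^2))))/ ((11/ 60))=3810240/ 2431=1567.35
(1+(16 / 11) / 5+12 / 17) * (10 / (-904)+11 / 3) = 9254719 / 1267860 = 7.30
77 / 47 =1.64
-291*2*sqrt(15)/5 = -582*sqrt(15)/5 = -450.82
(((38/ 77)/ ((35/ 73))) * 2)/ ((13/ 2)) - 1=-23939/ 35035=-0.68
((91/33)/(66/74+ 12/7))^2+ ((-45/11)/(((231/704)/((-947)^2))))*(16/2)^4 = -45797356848.75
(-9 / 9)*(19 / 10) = -19 / 10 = -1.90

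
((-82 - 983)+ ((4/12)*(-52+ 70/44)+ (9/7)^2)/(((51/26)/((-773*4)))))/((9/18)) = 3763151330/82467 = 45632.21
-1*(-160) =160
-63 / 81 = -7 / 9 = -0.78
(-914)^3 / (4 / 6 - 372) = 1145327916 / 557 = 2056244.01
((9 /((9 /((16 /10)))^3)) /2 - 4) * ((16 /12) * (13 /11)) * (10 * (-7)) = 29297632 /66825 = 438.42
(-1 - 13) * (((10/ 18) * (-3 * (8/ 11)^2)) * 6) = 8960/ 121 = 74.05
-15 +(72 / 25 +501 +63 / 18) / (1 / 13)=329047 / 50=6580.94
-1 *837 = -837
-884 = -884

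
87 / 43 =2.02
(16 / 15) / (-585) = -0.00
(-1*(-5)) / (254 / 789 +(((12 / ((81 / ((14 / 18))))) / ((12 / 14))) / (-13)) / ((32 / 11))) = 15.70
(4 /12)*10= 10 /3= 3.33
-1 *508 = -508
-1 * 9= -9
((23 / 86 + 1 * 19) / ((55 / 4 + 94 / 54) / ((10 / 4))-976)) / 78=-74565 / 292744946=-0.00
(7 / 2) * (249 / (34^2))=1743 / 2312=0.75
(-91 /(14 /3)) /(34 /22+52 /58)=-12441 /1558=-7.99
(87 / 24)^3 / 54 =24389 / 27648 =0.88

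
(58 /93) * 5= 290 /93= 3.12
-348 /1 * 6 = -2088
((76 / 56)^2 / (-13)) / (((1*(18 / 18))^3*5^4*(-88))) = 361 / 140140000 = 0.00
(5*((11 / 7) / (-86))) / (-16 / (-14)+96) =-11 / 11696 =-0.00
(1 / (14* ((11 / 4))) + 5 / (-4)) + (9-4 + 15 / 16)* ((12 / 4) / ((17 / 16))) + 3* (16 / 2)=39.54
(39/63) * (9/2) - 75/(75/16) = -185/14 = -13.21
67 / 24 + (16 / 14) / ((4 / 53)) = 3013 / 168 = 17.93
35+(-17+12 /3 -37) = -15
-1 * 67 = -67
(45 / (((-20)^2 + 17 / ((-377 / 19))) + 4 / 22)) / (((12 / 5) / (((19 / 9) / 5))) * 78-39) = 0.00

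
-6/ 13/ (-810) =1/ 1755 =0.00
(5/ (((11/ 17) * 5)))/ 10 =17/ 110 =0.15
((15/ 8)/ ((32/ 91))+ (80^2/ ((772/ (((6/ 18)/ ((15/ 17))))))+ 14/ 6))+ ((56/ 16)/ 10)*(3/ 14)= 10.87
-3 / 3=-1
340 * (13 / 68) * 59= 3835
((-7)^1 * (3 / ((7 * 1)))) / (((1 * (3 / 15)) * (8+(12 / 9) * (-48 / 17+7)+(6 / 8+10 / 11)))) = -33660 / 34171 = -0.99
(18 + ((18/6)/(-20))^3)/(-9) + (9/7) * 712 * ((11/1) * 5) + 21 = 2820584021/56000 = 50367.57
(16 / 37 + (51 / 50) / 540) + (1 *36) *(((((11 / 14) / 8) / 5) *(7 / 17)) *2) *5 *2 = 35425693 / 5661000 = 6.26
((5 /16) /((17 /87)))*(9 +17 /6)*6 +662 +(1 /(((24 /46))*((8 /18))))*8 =810.05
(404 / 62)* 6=1212 / 31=39.10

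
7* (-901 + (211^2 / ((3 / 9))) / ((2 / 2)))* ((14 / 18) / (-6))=-3250219 / 27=-120378.48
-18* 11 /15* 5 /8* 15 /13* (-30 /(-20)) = -1485 /104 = -14.28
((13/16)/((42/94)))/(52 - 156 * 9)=-47/34944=-0.00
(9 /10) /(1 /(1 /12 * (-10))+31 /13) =117 /154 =0.76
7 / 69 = 0.10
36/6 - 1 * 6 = 0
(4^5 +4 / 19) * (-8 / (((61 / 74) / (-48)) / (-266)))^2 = 15726016478910.57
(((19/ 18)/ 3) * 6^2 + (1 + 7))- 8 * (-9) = 278/ 3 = 92.67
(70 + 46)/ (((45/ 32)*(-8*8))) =-58/ 45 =-1.29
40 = 40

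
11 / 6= 1.83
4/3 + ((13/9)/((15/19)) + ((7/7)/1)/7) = 3124/945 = 3.31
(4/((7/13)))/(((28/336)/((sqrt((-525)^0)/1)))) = 624/7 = 89.14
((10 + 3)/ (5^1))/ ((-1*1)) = -13/ 5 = -2.60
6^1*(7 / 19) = 42 / 19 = 2.21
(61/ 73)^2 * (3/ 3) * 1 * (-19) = -13.27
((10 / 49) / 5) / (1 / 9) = 0.37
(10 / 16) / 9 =5 / 72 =0.07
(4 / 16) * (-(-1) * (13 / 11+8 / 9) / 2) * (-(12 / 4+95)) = -25.37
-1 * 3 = -3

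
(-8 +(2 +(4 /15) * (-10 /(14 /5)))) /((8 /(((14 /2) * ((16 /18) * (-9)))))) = 146 /3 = 48.67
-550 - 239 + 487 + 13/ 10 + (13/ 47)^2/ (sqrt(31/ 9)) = -300.66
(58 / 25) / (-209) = -0.01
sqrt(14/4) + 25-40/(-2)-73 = -28 + sqrt(14)/2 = -26.13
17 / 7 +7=66 / 7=9.43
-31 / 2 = -15.50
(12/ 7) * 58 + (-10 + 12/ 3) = 654/ 7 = 93.43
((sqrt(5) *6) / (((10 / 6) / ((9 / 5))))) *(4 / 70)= 324 *sqrt(5) / 875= 0.83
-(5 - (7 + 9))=11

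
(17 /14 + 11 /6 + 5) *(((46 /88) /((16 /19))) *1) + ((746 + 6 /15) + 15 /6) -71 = 50479633 /73920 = 682.90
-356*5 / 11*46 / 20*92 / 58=-188324 / 319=-590.36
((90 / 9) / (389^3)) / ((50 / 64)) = 64 / 294319345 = 0.00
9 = 9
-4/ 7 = -0.57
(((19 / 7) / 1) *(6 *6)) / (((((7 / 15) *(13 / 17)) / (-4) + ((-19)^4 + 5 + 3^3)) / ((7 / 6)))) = 0.00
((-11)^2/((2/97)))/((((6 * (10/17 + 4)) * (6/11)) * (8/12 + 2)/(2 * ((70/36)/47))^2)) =2688653275/2679640704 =1.00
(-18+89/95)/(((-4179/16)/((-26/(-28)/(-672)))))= -21073/233438940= -0.00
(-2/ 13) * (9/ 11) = -18/ 143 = -0.13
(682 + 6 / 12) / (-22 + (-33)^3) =-195 / 10274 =-0.02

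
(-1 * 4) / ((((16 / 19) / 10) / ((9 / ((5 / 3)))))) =-513 / 2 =-256.50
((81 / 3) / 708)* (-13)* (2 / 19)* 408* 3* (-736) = 52700544 / 1121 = 47012.08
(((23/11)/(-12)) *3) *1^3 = -23/44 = -0.52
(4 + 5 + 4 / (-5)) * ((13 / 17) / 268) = 533 / 22780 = 0.02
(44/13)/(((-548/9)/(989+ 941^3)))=-82490622390/1781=-46317025.49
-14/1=-14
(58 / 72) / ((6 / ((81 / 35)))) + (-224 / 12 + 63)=37501 / 840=44.64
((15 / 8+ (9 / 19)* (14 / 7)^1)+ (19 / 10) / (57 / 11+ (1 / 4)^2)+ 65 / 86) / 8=0.49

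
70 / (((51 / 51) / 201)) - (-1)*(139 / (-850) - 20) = 11942361 / 850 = 14049.84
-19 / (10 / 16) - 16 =-232 / 5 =-46.40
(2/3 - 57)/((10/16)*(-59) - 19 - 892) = 1352/22749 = 0.06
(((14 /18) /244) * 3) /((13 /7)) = 49 /9516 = 0.01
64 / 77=0.83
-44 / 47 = -0.94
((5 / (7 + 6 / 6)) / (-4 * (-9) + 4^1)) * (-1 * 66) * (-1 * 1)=33 / 32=1.03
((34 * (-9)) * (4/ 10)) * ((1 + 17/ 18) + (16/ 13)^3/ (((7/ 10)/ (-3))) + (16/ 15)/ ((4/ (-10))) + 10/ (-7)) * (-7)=-95445718/ 10985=-8688.73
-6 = -6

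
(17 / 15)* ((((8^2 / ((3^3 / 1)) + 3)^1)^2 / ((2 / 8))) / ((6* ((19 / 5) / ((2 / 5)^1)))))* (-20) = -5718800 / 124659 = -45.88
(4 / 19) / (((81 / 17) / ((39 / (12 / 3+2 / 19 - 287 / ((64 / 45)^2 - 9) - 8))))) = 960772 / 20762541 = 0.05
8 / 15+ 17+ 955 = 14588 / 15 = 972.53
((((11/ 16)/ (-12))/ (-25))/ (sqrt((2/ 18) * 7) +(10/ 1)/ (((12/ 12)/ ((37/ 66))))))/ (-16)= -4477/ 170895360 +1331 * sqrt(7)/ 854476800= -0.00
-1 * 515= -515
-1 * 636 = -636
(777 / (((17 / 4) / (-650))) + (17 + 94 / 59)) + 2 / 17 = -119173033 / 1003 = -118816.58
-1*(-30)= 30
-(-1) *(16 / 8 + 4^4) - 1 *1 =257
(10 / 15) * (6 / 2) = 2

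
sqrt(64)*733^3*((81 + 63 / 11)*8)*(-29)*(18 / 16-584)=406456149829960368 / 11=36950559075450942.55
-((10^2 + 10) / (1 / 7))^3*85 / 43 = -38805305000 / 43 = -902448953.49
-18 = -18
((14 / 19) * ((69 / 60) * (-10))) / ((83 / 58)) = -5.92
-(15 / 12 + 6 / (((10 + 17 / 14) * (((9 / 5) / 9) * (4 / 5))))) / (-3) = 2885 / 1884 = 1.53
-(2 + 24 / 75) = -58 / 25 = -2.32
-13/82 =-0.16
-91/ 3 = -30.33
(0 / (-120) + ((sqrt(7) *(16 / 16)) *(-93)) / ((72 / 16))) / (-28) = 31 *sqrt(7) / 42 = 1.95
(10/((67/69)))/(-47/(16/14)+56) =5520/7973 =0.69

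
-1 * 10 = -10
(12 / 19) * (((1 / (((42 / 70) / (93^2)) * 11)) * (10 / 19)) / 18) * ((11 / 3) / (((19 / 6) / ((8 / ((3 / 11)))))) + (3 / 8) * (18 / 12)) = 756523225 / 905388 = 835.58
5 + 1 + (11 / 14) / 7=599 / 98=6.11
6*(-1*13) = -78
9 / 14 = 0.64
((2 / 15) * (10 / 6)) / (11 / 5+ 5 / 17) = 85 / 954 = 0.09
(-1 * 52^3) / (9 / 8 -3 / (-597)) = -223847936 / 1799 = -124429.09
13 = 13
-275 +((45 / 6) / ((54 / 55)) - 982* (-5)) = 167135 / 36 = 4642.64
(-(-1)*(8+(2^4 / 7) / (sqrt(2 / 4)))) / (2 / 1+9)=16*sqrt(2) / 77+8 / 11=1.02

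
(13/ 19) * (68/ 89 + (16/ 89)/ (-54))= 23764/ 45657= 0.52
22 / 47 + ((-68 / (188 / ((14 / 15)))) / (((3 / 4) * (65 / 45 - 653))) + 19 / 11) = 4161084 / 1894805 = 2.20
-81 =-81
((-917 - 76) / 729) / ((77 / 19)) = -6289 / 18711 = -0.34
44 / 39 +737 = 28787 / 39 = 738.13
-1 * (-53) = 53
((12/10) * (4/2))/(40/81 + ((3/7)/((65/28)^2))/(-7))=4.97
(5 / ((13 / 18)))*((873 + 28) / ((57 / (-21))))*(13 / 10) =-2987.53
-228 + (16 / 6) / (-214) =-73192 / 321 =-228.01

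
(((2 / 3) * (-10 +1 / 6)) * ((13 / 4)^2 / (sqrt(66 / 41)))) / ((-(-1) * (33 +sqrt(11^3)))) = -9971 * sqrt(246) / 19008 +9971 * sqrt(2706) / 69696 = -0.79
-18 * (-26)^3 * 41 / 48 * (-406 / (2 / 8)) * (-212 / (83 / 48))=4465789945344 / 83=53804698136.67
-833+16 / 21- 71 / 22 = -835.47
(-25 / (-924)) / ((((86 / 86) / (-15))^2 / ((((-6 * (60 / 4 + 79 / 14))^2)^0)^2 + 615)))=3750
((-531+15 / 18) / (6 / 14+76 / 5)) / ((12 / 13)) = -1447355 / 39384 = -36.75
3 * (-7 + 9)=6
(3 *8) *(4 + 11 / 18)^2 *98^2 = 132323912 / 27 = 4900885.63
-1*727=-727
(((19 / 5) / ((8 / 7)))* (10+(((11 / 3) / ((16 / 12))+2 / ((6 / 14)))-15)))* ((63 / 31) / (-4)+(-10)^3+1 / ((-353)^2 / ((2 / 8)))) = -310556124781 / 38628790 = -8039.50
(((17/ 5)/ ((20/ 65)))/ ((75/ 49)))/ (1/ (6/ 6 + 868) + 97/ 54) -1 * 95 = -1918547641/ 21086750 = -90.98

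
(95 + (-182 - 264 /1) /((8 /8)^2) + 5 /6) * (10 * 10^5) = -1050500000 /3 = -350166666.67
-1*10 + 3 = -7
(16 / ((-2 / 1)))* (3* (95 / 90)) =-76 / 3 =-25.33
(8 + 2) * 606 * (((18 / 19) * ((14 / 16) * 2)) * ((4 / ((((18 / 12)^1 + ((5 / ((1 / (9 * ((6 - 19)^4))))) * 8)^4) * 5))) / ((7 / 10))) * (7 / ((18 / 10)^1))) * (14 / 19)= 7918400 / 2689797482835890005649341440361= 0.00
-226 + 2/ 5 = -225.60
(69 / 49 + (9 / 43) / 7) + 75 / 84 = 19645 / 8428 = 2.33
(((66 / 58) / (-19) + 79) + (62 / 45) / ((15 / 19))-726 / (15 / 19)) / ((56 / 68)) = -378873356 / 371925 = -1018.68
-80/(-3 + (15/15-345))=80/347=0.23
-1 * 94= -94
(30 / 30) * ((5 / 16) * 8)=5 / 2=2.50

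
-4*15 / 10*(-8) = 48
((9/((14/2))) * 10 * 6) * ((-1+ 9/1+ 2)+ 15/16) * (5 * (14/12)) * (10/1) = 196875/4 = 49218.75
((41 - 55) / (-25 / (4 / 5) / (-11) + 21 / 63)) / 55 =-168 / 2095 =-0.08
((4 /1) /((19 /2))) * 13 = 5.47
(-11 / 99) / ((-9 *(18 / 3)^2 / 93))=31 / 972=0.03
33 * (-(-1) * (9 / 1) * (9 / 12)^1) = 891 / 4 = 222.75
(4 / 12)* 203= 203 / 3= 67.67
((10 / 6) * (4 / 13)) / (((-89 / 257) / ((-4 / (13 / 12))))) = 82240 / 15041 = 5.47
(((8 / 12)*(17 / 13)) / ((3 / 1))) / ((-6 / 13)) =-17 / 27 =-0.63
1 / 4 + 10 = 41 / 4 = 10.25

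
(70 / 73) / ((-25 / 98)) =-1372 / 365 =-3.76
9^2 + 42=123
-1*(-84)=84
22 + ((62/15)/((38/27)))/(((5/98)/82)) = 2252494/475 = 4742.09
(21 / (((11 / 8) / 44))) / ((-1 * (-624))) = 14 / 13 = 1.08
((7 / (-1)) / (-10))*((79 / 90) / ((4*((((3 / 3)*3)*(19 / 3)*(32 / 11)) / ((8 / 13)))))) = 0.00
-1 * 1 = -1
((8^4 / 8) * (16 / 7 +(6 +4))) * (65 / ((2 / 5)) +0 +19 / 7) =50923008 / 49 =1039245.06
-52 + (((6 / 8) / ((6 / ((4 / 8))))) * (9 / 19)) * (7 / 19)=-300289 / 5776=-51.99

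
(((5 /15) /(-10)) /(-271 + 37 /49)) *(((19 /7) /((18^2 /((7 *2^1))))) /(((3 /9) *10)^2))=931 /715068000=0.00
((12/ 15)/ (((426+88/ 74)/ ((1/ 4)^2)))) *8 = 37/ 39515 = 0.00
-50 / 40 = -5 / 4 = -1.25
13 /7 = 1.86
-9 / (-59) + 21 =1248 / 59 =21.15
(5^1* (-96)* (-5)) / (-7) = -2400 / 7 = -342.86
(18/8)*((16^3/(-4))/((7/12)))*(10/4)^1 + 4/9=-9873.84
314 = 314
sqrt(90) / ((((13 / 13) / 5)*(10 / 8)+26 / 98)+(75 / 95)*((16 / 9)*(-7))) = -33516*sqrt(10) / 104003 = -1.02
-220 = -220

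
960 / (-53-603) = -1.46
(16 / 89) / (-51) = -16 / 4539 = -0.00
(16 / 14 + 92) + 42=946 / 7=135.14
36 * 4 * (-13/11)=-1872/11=-170.18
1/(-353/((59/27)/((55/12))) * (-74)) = 0.00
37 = 37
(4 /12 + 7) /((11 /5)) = 10 /3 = 3.33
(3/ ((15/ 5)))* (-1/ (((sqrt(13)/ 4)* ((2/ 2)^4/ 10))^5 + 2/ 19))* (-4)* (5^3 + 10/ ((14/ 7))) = 207198617600000000000/ 41943039865963227-3248607232000000* sqrt(13)/ 41943039865963227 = 4939.72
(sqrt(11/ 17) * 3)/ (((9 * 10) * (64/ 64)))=sqrt(187)/ 510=0.03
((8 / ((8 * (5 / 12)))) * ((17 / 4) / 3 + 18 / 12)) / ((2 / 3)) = 21 / 2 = 10.50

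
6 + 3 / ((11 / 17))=117 / 11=10.64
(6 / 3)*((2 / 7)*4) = 16 / 7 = 2.29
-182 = -182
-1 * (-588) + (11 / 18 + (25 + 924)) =27677 / 18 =1537.61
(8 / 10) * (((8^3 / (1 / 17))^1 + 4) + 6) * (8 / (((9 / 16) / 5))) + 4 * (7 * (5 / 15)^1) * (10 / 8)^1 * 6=4462198 / 9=495799.78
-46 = -46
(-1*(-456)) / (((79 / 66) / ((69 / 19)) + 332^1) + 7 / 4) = 1.36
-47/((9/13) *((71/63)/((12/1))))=-722.87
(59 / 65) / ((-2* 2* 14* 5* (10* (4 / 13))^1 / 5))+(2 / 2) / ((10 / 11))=12261 / 11200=1.09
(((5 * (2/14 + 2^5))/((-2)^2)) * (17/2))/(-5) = -3825/56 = -68.30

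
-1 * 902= -902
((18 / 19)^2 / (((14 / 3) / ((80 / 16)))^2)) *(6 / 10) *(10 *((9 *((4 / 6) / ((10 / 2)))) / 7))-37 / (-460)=64942651 / 56958580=1.14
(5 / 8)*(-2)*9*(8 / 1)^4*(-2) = 92160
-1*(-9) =9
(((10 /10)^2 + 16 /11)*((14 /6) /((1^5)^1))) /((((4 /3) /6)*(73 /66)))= 1701 /73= 23.30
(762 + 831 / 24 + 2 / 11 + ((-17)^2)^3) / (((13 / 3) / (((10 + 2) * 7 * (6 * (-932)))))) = -374169387692268 / 143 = -2616569144701.17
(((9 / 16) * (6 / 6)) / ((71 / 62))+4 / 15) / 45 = 0.02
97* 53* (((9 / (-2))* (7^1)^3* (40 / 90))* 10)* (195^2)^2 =-50992953276037500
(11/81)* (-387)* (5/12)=-2365/108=-21.90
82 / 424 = 41 / 212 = 0.19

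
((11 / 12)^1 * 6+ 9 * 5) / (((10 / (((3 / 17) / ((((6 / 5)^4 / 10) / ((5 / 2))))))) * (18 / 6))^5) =0.00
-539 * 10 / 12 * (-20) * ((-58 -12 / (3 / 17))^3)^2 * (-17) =-611096374123804800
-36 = -36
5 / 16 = 0.31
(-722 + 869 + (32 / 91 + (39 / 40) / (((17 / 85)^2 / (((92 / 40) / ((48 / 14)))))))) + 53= 2524159 / 11648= 216.70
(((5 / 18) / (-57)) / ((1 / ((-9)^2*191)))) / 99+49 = 60491 / 1254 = 48.24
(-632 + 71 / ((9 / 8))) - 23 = -5327 / 9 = -591.89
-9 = -9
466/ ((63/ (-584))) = -272144/ 63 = -4319.75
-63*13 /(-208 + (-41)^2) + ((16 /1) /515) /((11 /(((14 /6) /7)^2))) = -13911049 /25033635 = -0.56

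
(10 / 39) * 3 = 10 / 13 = 0.77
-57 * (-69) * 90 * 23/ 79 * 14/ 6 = 18996390/ 79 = 240460.63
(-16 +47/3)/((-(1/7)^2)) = 49/3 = 16.33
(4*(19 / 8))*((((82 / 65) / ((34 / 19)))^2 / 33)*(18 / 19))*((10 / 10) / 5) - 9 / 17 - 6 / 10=-74026677 / 67156375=-1.10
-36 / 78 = -6 / 13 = -0.46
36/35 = 1.03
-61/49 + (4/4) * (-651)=-31960/49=-652.24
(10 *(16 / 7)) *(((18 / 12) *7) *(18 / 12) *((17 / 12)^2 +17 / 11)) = 28135 / 22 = 1278.86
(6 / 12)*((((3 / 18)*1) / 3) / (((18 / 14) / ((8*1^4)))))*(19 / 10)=133 / 405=0.33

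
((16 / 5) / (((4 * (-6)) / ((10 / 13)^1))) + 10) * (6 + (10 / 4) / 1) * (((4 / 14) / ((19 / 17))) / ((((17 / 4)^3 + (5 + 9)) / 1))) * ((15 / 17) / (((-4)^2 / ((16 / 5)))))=419968 / 10043761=0.04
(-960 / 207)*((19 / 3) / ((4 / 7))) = -10640 / 207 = -51.40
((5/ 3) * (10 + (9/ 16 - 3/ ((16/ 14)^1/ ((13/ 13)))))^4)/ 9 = 1300723205/ 1769472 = 735.09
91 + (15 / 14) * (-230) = -1088 / 7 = -155.43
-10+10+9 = 9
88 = 88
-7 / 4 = -1.75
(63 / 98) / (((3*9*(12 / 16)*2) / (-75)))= -25 / 21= -1.19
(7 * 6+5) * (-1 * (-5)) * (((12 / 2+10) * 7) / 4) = 6580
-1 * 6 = -6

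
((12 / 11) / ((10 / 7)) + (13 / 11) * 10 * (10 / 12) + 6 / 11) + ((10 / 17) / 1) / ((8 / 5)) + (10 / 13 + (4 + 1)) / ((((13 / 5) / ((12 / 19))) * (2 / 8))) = 617184043 / 36027420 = 17.13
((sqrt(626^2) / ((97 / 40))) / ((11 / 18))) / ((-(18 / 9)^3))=-56340 / 1067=-52.80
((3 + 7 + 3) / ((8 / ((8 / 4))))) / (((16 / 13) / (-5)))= -845 / 64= -13.20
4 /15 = 0.27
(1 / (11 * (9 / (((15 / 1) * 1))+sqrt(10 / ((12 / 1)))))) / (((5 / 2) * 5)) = -36 / 3905+2 * sqrt(30) / 781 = 0.00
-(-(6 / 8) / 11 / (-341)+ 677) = -10157711 / 15004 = -677.00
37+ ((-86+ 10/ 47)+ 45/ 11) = -23108/ 517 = -44.70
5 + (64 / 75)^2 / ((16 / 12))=10399 / 1875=5.55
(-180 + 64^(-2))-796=-3997695/ 4096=-976.00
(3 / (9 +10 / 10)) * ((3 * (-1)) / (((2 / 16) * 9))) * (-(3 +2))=4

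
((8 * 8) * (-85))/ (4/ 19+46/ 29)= -3027.72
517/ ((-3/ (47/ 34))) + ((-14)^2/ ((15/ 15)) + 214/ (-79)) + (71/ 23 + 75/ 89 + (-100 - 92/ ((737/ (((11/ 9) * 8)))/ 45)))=-216531459965/ 1105146642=-195.93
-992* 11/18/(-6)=2728/27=101.04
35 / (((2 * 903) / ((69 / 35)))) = 23 / 602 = 0.04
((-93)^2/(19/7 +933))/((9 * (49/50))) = 961/917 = 1.05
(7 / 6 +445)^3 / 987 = 19184262733 / 213192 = 89985.85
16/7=2.29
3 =3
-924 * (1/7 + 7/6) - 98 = -1308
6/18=1/3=0.33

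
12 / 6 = 2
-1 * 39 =-39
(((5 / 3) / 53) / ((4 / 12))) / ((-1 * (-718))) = 5 / 38054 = 0.00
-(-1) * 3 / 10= 0.30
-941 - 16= -957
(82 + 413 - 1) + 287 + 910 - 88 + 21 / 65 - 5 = 103891 / 65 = 1598.32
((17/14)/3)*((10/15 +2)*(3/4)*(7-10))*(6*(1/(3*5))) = -34/35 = -0.97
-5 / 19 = -0.26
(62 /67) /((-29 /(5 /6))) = -0.03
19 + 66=85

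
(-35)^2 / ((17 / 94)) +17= 115439 / 17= 6790.53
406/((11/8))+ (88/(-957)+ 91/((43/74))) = 18591422/41151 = 451.79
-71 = -71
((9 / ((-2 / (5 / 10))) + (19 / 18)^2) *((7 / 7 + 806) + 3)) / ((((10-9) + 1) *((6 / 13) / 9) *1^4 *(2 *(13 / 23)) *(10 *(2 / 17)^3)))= -7796931 / 16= -487308.19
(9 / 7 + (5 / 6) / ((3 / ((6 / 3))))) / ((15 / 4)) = 464 / 945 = 0.49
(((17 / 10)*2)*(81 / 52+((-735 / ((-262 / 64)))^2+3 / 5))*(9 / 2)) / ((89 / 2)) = 11083.90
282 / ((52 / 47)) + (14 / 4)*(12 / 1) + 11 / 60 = 231713 / 780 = 297.07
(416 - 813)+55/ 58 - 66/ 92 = -264645/ 667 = -396.77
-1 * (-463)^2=-214369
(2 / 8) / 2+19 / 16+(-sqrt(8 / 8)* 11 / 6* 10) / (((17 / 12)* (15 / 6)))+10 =1669 / 272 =6.14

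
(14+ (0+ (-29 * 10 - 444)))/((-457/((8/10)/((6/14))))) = 1344/457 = 2.94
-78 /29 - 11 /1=-397 /29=-13.69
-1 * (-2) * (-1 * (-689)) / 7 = 1378 / 7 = 196.86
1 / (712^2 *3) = 1 / 1520832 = 0.00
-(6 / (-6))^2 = -1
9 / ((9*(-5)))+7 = 34 / 5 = 6.80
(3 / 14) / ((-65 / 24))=-36 / 455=-0.08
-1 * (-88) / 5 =88 / 5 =17.60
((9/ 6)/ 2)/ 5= 3/ 20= 0.15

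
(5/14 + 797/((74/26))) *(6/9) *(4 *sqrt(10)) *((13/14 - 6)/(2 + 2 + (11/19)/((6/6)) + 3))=-65309137 *sqrt(10)/130536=-1582.14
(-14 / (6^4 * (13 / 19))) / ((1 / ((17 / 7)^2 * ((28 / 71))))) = -5491 / 149526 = -0.04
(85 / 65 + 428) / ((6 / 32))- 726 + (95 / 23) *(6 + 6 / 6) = 1592.55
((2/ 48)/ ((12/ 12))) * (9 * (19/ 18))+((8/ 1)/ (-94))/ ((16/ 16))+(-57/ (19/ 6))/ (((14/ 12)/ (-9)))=2197739/ 15792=139.17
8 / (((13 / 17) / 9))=1224 / 13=94.15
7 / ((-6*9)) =-7 / 54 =-0.13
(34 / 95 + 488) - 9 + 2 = 45729 / 95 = 481.36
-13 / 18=-0.72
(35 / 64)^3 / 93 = 42875 / 24379392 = 0.00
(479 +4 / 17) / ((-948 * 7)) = -8147 / 112812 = -0.07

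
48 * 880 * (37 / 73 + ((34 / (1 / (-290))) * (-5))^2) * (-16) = -119911432421806080 / 73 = -1642622361942549.04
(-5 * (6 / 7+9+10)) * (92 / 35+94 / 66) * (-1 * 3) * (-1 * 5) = -3253295 / 539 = -6035.80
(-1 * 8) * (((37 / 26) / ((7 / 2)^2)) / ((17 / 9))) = -5328 / 10829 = -0.49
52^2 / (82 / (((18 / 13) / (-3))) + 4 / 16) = -32448 / 2129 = -15.24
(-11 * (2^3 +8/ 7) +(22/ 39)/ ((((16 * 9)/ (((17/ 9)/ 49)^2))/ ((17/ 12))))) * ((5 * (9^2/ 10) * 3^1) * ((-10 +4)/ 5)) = 659067827429/ 44946720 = 14663.31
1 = 1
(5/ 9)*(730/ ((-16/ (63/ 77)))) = -1825/ 88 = -20.74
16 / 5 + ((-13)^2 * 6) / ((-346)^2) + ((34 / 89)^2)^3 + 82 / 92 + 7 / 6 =54082258545370481407 / 10263165609448520610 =5.27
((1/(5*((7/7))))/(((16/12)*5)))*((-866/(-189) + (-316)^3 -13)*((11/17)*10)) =-13120362937/2142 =-6125286.15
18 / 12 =3 / 2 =1.50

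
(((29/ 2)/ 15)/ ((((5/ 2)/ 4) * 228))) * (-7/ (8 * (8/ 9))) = -203/ 30400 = -0.01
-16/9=-1.78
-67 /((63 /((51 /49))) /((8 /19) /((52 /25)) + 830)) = -233563340 /254163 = -918.95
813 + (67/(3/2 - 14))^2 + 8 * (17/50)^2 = 526659/625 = 842.65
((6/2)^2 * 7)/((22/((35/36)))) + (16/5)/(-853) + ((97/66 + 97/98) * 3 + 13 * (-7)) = -1486724307/18390680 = -80.84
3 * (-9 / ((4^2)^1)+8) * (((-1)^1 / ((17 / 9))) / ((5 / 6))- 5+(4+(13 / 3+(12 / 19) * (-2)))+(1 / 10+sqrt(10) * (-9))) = 104111 / 3040- 3213 * sqrt(10) / 16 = -600.78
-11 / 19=-0.58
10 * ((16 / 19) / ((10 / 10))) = 160 / 19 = 8.42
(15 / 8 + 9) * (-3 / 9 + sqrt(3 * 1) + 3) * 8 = 87 * sqrt(3) + 232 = 382.69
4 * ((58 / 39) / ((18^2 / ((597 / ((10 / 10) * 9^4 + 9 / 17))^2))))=331895981 / 2183660525358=0.00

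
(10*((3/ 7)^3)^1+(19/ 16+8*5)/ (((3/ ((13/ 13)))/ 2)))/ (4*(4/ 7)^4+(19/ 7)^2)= 1627619/ 449112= 3.62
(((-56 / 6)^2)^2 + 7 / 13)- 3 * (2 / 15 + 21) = 39621674 / 5265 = 7525.48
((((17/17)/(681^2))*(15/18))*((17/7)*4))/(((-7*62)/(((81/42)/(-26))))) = 85/28491208564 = 0.00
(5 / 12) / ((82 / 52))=65 / 246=0.26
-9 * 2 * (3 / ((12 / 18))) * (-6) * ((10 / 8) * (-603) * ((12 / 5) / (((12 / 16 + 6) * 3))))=-43416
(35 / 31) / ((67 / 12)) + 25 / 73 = 82585 / 151621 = 0.54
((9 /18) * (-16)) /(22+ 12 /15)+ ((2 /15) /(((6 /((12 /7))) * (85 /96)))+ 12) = 1982696 /169575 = 11.69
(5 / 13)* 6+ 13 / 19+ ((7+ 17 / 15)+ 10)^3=4973035181 / 833625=5965.55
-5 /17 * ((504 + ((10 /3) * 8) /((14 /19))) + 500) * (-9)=327660 /119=2753.45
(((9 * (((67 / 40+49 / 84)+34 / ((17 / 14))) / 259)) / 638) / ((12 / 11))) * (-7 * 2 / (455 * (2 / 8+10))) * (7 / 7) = -3631 / 800672600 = -0.00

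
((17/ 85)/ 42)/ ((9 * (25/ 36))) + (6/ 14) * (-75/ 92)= -84191/ 241500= -0.35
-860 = -860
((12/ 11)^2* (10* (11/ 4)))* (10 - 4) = 2160/ 11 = 196.36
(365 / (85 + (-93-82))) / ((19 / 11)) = -803 / 342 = -2.35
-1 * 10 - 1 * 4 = -14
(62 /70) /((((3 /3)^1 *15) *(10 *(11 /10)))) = 31 /5775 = 0.01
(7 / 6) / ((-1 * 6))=-0.19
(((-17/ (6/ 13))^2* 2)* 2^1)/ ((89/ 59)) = 2881619/ 801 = 3597.53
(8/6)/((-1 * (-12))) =1/9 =0.11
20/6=10/3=3.33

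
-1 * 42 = -42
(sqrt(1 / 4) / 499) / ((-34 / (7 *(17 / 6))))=-0.00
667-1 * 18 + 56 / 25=16281 / 25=651.24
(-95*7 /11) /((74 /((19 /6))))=-12635 /4884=-2.59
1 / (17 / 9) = 9 / 17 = 0.53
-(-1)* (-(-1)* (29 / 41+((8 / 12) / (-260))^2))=0.71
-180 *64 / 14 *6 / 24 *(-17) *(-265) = -6487200 / 7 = -926742.86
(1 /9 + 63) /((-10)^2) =142 /225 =0.63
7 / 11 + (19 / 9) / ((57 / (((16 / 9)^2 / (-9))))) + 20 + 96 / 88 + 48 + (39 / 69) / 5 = 1738629844 / 24898995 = 69.83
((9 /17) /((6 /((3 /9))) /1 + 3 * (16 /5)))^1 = 15 /782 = 0.02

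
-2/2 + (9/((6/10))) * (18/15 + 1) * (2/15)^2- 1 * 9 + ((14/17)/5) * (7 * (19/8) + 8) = -27323/5100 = -5.36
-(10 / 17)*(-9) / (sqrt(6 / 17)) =15*sqrt(102) / 17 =8.91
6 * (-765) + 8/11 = -50482/11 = -4589.27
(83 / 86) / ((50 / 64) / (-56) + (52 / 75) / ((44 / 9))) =20451200 / 2709559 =7.55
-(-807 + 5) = 802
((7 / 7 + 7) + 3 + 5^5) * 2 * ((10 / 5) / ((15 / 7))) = 87808 / 15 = 5853.87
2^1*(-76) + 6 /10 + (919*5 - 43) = 22003 /5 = 4400.60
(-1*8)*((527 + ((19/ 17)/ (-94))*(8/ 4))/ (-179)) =3368432/ 143021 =23.55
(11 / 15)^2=121 / 225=0.54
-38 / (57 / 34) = -68 / 3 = -22.67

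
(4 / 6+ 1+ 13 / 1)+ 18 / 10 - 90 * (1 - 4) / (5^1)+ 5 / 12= 70.88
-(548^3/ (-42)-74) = 82284850/ 21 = 3918326.19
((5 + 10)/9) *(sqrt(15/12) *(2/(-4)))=-5 *sqrt(5)/12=-0.93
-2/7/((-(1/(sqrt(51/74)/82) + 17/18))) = -10404/376133065 + 17712 * sqrt(3774)/376133065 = 0.00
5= 5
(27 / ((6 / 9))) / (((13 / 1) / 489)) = 39609 / 26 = 1523.42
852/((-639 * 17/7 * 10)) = -14/255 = -0.05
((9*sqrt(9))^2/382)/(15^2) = 81/9550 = 0.01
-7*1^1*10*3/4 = -105/2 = -52.50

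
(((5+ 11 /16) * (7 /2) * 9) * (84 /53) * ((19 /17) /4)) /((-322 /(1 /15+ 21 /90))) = -980343 /13262720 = -0.07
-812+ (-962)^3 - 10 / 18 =-8012501465 / 9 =-890277940.56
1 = 1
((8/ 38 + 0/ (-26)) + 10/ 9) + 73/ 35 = 20393/ 5985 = 3.41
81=81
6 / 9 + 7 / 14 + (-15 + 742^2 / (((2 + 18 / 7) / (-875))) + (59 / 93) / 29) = -757903060707 / 7192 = -105381404.44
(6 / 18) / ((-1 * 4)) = -1 / 12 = -0.08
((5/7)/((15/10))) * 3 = 10/7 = 1.43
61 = 61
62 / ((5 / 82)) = 5084 / 5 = 1016.80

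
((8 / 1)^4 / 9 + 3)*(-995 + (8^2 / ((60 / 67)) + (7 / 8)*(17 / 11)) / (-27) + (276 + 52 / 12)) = -105412085443 / 320760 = -328632.27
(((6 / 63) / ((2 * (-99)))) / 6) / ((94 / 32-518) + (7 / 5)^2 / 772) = 38600 / 247999517073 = 0.00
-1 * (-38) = 38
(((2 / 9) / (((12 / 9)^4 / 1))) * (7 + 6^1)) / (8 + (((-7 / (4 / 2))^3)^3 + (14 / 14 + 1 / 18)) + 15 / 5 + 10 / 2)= -324 / 27931067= -0.00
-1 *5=-5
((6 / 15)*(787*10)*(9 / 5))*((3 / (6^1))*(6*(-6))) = -509976 / 5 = -101995.20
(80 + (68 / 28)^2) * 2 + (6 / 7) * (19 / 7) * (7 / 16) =67743 / 392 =172.81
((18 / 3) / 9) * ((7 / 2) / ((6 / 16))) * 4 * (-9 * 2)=-448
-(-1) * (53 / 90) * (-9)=-53 / 10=-5.30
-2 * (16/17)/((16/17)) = -2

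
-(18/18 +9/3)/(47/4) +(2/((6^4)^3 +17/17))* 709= -0.34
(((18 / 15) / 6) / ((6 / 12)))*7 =14 / 5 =2.80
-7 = -7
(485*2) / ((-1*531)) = -970 / 531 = -1.83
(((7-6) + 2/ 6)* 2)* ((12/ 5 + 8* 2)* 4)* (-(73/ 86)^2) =-3922144/ 27735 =-141.41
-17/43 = -0.40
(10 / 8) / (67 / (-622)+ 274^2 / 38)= 29545 / 46694726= 0.00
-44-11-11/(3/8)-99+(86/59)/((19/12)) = -613454/3363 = -182.41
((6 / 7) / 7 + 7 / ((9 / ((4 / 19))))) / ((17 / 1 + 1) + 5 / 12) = 9592 / 617253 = 0.02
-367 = -367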